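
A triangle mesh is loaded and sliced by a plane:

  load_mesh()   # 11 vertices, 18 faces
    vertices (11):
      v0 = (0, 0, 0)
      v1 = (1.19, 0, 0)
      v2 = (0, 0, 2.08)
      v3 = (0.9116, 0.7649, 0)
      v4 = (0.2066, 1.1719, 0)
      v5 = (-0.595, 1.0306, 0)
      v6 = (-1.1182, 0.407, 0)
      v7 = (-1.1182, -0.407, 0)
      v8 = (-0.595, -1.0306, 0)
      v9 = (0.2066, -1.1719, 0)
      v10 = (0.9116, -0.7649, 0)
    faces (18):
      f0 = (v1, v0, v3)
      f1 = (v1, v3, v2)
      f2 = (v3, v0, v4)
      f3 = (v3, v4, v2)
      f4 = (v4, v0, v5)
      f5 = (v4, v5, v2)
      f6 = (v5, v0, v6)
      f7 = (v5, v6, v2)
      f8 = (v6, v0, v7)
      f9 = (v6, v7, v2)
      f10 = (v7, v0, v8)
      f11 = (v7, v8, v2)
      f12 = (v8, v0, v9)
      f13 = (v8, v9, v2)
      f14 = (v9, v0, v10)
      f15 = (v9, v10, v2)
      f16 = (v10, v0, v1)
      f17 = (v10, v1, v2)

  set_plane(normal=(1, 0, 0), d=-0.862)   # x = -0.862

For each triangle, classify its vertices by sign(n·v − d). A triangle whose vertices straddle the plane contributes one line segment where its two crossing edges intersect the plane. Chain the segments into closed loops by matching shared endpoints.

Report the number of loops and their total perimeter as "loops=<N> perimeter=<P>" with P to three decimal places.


Straddling triangles (6 of 18):
  (v5,v0,v6) [++-] → (-0.862, 0.313749, 0)–(-0.862, 0.712364, 0)  len=0.3986
  (v5,v6,v2) [+-+] → (-0.862, 0.712364, 0)–(-0.862, 0.313749, 0.476566)  len=0.6213
  (v6,v0,v7) [-+-] → (-0.862, 0.313749, 0)–(-0.862, -0.313749, 0)  len=0.6275
  (v6,v7,v2) [--+] → (-0.862, -0.313749, 0.476566)–(-0.862, 0.313749, 0.476566)  len=0.6275
  (v7,v0,v8) [-++] → (-0.862, -0.313749, 0)–(-0.862, -0.712364, 0)  len=0.3986
  (v7,v8,v2) [-++] → (-0.862, -0.712364, 0)–(-0.862, -0.313749, 0.476566)  len=0.6213

Chained into 1 loop(s):
  loop 1: 6 segments, perimeter = 3.2948
Total perimeter = 3.295

loops=1 perimeter=3.295


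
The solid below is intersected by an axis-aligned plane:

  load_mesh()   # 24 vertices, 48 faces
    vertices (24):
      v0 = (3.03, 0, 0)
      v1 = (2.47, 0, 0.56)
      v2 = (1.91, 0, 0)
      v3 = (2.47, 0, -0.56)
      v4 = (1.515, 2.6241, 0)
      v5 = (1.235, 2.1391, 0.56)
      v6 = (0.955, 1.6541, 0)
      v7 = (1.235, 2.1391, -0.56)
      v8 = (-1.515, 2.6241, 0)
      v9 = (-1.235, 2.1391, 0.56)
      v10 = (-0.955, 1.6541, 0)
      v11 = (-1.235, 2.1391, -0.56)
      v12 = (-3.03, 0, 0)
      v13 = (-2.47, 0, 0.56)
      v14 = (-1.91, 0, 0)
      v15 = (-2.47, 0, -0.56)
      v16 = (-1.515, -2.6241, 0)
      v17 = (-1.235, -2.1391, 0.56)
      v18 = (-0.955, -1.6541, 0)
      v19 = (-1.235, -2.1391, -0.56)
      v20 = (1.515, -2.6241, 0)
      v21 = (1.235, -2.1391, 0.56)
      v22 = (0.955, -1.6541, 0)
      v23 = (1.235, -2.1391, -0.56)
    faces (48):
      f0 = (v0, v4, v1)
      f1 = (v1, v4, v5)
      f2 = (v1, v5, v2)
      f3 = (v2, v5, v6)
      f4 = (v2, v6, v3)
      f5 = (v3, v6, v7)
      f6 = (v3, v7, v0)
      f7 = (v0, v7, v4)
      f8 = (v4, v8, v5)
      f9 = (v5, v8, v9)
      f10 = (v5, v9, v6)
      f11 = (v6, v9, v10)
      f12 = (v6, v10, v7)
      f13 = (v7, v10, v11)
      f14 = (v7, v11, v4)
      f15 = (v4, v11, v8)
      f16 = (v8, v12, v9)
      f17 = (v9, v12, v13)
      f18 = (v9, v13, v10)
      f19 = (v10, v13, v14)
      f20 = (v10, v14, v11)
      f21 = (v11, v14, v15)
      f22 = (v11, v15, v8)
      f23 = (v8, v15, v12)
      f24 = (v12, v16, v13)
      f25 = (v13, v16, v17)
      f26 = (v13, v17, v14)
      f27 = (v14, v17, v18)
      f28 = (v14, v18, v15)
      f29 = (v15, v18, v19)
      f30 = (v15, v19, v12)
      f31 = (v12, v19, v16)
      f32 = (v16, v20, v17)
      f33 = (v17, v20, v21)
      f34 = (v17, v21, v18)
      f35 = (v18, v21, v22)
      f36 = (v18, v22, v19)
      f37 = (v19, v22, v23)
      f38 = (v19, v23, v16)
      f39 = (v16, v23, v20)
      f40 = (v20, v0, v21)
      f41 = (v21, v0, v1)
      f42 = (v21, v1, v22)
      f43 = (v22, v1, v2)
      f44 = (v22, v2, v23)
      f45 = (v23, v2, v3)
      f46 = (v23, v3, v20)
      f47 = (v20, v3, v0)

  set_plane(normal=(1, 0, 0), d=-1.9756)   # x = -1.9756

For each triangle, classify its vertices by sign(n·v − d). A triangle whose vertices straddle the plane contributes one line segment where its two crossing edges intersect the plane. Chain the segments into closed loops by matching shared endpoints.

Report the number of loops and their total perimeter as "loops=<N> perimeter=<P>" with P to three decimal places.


Straddling triangles (14 of 48):
  (v8,v12,v9) [+-+] → (-1.9756, 1.8263, 0)–(-1.9756, 1.25653, 0.328949)  len=0.6579
  (v9,v12,v13) [+--] → (-1.9756, 1.25653, 0.328949)–(-1.9756, 0.856333, 0.56)  len=0.4621
  (v9,v13,v10) [+-+] → (-1.9756, 0.856333, 0.56)–(-1.9756, 0.539793, 0.377251)  len=0.3655
  (v10,v13,v14) [+-+] → (-1.9756, 0.539793, 0.377251)–(-1.9756, 0, 0.0656)  len=0.6233
  (v11,v14,v15) [++-] → (-1.9756, 0, -0.0656)–(-1.9756, 0.856333, -0.56)  len=0.9888
  (v11,v15,v8) [+-+] → (-1.9756, 0.856333, -0.56)–(-1.9756, 1.35849, -0.27009)  len=0.5798
  (v8,v15,v12) [+--] → (-1.9756, 1.35849, -0.27009)–(-1.9756, 1.8263, 0)  len=0.5402
  (v12,v16,v13) [-+-] → (-1.9756, -1.8263, 0)–(-1.9756, -1.35849, 0.27009)  len=0.5402
  (v13,v16,v17) [-++] → (-1.9756, -1.35849, 0.27009)–(-1.9756, -0.856333, 0.56)  len=0.5798
  (v13,v17,v14) [-++] → (-1.9756, -0.856333, 0.56)–(-1.9756, 0, 0.0656)  len=0.9888
  (v14,v18,v15) [++-] → (-1.9756, -0.539793, -0.377251)–(-1.9756, 0, -0.0656)  len=0.6233
  (v15,v18,v19) [-++] → (-1.9756, -0.539793, -0.377251)–(-1.9756, -0.856333, -0.56)  len=0.3655
  (v15,v19,v12) [-+-] → (-1.9756, -0.856333, -0.56)–(-1.9756, -1.25653, -0.328949)  len=0.4621
  (v12,v19,v16) [-++] → (-1.9756, -1.25653, -0.328949)–(-1.9756, -1.8263, 0)  len=0.6579

Chained into 1 loop(s):
  loop 1: 14 segments, perimeter = 8.4353
Total perimeter = 8.435

loops=1 perimeter=8.435


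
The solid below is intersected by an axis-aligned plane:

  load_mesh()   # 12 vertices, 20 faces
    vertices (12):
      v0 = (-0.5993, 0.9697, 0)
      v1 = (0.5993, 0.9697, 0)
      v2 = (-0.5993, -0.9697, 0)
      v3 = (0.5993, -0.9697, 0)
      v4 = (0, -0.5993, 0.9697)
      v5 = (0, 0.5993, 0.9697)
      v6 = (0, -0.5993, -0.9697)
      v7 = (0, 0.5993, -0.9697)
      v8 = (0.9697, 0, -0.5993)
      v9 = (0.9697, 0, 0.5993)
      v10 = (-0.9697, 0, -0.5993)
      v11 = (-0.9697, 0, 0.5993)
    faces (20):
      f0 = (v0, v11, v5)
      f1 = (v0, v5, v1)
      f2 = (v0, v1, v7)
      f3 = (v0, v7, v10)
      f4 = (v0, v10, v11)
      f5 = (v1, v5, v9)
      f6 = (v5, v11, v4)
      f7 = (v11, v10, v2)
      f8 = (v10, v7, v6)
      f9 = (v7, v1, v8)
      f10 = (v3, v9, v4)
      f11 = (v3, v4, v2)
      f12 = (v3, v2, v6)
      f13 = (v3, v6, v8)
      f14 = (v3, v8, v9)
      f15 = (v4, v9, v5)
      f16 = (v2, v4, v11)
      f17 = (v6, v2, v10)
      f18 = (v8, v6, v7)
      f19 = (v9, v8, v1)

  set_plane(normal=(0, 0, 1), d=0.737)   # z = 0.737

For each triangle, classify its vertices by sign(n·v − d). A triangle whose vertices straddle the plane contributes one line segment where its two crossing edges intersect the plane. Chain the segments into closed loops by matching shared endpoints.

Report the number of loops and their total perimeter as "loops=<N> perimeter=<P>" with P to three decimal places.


loops=1 perimeter=4.099

Straddling triangles (8 of 20):
  (v0,v11,v5) [--+] → (-0.609204, 0.222796, 0.737)–(-0.143815, 0.688185, 0.737)  len=0.6582
  (v0,v5,v1) [-+-] → (-0.143815, 0.688185, 0.737)–(0.143815, 0.688185, 0.737)  len=0.2876
  (v1,v5,v9) [-+-] → (0.143815, 0.688185, 0.737)–(0.609204, 0.222796, 0.737)  len=0.6582
  (v5,v11,v4) [+-+] → (-0.609204, 0.222796, 0.737)–(-0.609204, -0.222796, 0.737)  len=0.4456
  (v3,v9,v4) [--+] → (0.609204, -0.222796, 0.737)–(0.143815, -0.688185, 0.737)  len=0.6582
  (v3,v4,v2) [-+-] → (0.143815, -0.688185, 0.737)–(-0.143815, -0.688185, 0.737)  len=0.2876
  (v4,v9,v5) [+-+] → (0.609204, -0.222796, 0.737)–(0.609204, 0.222796, 0.737)  len=0.4456
  (v2,v4,v11) [-+-] → (-0.143815, -0.688185, 0.737)–(-0.609204, -0.222796, 0.737)  len=0.6582

Chained into 1 loop(s):
  loop 1: 8 segments, perimeter = 4.0991
Total perimeter = 4.099


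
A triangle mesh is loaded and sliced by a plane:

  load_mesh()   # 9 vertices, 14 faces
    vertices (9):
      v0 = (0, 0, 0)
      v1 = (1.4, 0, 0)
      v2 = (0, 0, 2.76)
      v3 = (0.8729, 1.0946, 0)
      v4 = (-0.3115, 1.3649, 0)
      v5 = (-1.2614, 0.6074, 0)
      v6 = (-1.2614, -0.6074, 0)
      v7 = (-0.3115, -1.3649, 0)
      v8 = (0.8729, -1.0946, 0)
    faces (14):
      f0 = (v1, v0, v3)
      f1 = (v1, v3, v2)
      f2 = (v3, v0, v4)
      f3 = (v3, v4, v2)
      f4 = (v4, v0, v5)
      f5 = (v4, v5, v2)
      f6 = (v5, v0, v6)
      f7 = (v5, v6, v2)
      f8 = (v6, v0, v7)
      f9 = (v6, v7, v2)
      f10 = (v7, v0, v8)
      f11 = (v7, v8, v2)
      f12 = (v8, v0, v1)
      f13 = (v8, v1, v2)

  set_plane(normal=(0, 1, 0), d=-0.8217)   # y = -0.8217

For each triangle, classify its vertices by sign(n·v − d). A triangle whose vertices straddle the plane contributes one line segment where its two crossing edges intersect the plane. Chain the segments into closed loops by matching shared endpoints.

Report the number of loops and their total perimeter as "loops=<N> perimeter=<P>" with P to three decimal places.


loops=1 perimeter=5.068

Straddling triangles (6 of 14):
  (v6,v0,v7) [++-] → (-0.18753, -0.8217, 0)–(-0.992669, -0.8217, 0)  len=0.8051
  (v6,v7,v2) [+-+] → (-0.992669, -0.8217, 0)–(-0.18753, -0.8217, 1.09842)  len=1.3619
  (v7,v0,v8) [-+-] → (-0.18753, -0.8217, 0)–(0.655273, -0.8217, 0)  len=0.8428
  (v7,v8,v2) [--+] → (0.655273, -0.8217, 0.688109)–(-0.18753, -0.8217, 1.09842)  len=0.9374
  (v8,v0,v1) [-++] → (0.655273, -0.8217, 0)–(1.00431, -0.8217, 0)  len=0.3490
  (v8,v1,v2) [-++] → (1.00431, -0.8217, 0)–(0.655273, -0.8217, 0.688109)  len=0.7716

Chained into 1 loop(s):
  loop 1: 6 segments, perimeter = 5.0678
Total perimeter = 5.068


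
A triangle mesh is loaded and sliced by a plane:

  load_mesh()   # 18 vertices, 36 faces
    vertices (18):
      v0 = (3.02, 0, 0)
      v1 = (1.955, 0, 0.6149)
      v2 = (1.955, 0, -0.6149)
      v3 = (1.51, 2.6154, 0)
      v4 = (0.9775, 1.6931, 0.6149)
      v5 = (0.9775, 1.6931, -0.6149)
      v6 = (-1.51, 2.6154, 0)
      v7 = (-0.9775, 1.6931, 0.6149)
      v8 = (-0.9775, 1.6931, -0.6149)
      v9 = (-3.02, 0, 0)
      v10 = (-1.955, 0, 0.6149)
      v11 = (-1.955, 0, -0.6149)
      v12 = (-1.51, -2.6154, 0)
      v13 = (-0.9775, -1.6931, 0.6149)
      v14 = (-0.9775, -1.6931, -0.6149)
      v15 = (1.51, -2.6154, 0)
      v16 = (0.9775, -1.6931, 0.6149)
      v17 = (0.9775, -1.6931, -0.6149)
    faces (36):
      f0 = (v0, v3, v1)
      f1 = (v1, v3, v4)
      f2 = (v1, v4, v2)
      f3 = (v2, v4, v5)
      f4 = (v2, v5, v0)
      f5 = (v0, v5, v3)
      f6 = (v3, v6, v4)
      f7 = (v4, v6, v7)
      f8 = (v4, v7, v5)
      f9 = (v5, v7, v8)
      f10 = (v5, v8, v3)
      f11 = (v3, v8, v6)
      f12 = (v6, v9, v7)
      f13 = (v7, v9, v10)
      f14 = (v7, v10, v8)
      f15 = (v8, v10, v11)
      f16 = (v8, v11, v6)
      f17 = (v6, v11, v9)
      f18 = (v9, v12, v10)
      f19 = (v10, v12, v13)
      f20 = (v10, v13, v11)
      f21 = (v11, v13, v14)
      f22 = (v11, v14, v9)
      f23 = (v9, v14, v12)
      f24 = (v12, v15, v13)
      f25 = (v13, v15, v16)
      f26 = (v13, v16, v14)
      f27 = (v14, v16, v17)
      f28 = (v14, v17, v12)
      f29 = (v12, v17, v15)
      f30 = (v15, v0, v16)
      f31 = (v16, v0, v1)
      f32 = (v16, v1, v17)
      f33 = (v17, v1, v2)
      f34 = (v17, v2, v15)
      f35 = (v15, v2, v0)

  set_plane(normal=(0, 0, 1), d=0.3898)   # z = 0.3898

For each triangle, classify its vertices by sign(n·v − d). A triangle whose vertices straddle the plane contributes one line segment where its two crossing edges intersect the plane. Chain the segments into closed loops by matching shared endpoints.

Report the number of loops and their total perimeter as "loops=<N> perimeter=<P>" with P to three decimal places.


Straddling triangles (24 of 36):
  (v0,v3,v1) [--+] → (1.7921, 0.957435, 0.3898)–(2.34487, 0, 0.3898)  len=1.1055
  (v1,v3,v4) [+-+] → (1.7921, 0.957435, 0.3898)–(1.17244, 2.03073, 0.3898)  len=1.2393
  (v1,v4,v2) [++-] → (1.15642, 1.3832, 0.3898)–(1.955, 0, 0.3898)  len=1.5972
  (v2,v4,v5) [-+-] → (1.15642, 1.3832, 0.3898)–(0.9775, 1.6931, 0.3898)  len=0.3578
  (v3,v6,v4) [--+] → (0.0668865, 2.03073, 0.3898)–(1.17244, 2.03073, 0.3898)  len=1.1055
  (v4,v6,v7) [+-+] → (0.0668865, 2.03073, 0.3898)–(-1.17244, 2.03073, 0.3898)  len=1.2393
  (v4,v7,v5) [++-] → (-0.619661, 1.6931, 0.3898)–(0.9775, 1.6931, 0.3898)  len=1.5972
  (v5,v7,v8) [-+-] → (-0.619661, 1.6931, 0.3898)–(-0.9775, 1.6931, 0.3898)  len=0.3578
  (v6,v9,v7) [--+] → (-1.72521, 1.0733, 0.3898)–(-1.17244, 2.03073, 0.3898)  len=1.1055
  (v7,v9,v10) [+-+] → (-1.72521, 1.0733, 0.3898)–(-2.34487, 0, 0.3898)  len=1.2393
  (v7,v10,v8) [++-] → (-1.77608, 0.309901, 0.3898)–(-0.9775, 1.6931, 0.3898)  len=1.5972
  (v8,v10,v11) [-+-] → (-1.77608, 0.309901, 0.3898)–(-1.955, 0, 0.3898)  len=0.3578
  (v9,v12,v10) [--+] → (-1.7921, -0.957435, 0.3898)–(-2.34487, 0, 0.3898)  len=1.1055
  (v10,v12,v13) [+-+] → (-1.7921, -0.957435, 0.3898)–(-1.17244, -2.03073, 0.3898)  len=1.2393
  (v10,v13,v11) [++-] → (-1.15642, -1.3832, 0.3898)–(-1.955, 0, 0.3898)  len=1.5972
  (v11,v13,v14) [-+-] → (-1.15642, -1.3832, 0.3898)–(-0.9775, -1.6931, 0.3898)  len=0.3578
  (v12,v15,v13) [--+] → (-0.0668865, -2.03073, 0.3898)–(-1.17244, -2.03073, 0.3898)  len=1.1055
  (v13,v15,v16) [+-+] → (-0.0668865, -2.03073, 0.3898)–(1.17244, -2.03073, 0.3898)  len=1.2393
  (v13,v16,v14) [++-] → (0.619661, -1.6931, 0.3898)–(-0.9775, -1.6931, 0.3898)  len=1.5972
  (v14,v16,v17) [-+-] → (0.619661, -1.6931, 0.3898)–(0.9775, -1.6931, 0.3898)  len=0.3578
  (v15,v0,v16) [--+] → (1.72521, -1.0733, 0.3898)–(1.17244, -2.03073, 0.3898)  len=1.1055
  (v16,v0,v1) [+-+] → (1.72521, -1.0733, 0.3898)–(2.34487, 0, 0.3898)  len=1.2393
  (v16,v1,v17) [++-] → (1.77608, -0.309901, 0.3898)–(0.9775, -1.6931, 0.3898)  len=1.5972
  (v17,v1,v2) [-+-] → (1.77608, -0.309901, 0.3898)–(1.955, 0, 0.3898)  len=0.3578

Chained into 2 loop(s):
  loop 1: 12 segments, perimeter = 14.0693
  loop 2: 12 segments, perimeter = 11.7301
Total perimeter = 25.799

loops=2 perimeter=25.799


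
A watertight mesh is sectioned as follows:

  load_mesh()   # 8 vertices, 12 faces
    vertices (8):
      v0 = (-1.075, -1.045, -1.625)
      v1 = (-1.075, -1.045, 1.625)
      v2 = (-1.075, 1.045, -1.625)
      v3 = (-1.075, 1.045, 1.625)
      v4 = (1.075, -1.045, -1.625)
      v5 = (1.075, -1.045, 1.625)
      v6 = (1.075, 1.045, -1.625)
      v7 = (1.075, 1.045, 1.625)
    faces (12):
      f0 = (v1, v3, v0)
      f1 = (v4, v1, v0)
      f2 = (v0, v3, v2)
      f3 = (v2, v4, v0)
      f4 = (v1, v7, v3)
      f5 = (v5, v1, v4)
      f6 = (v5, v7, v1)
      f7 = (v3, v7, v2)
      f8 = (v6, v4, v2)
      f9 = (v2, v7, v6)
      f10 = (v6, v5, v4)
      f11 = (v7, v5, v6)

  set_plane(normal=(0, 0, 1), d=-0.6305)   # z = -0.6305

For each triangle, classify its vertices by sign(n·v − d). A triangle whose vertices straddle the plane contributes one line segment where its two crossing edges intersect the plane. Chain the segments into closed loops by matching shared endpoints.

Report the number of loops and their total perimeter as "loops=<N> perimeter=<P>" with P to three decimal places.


loops=1 perimeter=8.480

Straddling triangles (8 of 12):
  (v1,v3,v0) [++-] → (-1.075, -0.40546, -0.6305)–(-1.075, -1.045, -0.6305)  len=0.6395
  (v4,v1,v0) [-+-] → (0.4171, -1.045, -0.6305)–(-1.075, -1.045, -0.6305)  len=1.4921
  (v0,v3,v2) [-+-] → (-1.075, -0.40546, -0.6305)–(-1.075, 1.045, -0.6305)  len=1.4505
  (v5,v1,v4) [++-] → (0.4171, -1.045, -0.6305)–(1.075, -1.045, -0.6305)  len=0.6579
  (v3,v7,v2) [++-] → (-0.4171, 1.045, -0.6305)–(-1.075, 1.045, -0.6305)  len=0.6579
  (v2,v7,v6) [-+-] → (-0.4171, 1.045, -0.6305)–(1.075, 1.045, -0.6305)  len=1.4921
  (v6,v5,v4) [-+-] → (1.075, 0.40546, -0.6305)–(1.075, -1.045, -0.6305)  len=1.4505
  (v7,v5,v6) [++-] → (1.075, 0.40546, -0.6305)–(1.075, 1.045, -0.6305)  len=0.6395

Chained into 1 loop(s):
  loop 1: 8 segments, perimeter = 8.4800
Total perimeter = 8.480


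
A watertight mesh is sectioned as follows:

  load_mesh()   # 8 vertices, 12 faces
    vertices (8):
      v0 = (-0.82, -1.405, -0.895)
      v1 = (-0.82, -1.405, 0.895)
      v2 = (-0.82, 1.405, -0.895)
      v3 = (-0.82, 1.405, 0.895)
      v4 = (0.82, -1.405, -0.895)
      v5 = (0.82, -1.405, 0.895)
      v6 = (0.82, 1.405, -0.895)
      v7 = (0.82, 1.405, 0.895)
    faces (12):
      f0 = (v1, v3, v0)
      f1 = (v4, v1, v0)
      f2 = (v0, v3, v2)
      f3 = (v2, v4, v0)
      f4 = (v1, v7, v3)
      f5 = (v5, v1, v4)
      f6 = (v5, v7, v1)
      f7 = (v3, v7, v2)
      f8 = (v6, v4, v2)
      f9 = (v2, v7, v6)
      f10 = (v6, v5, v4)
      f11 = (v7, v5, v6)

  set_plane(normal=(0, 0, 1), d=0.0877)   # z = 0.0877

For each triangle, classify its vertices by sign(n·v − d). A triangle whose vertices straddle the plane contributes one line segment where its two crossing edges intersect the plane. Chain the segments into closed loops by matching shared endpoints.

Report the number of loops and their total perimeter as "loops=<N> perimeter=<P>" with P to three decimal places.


loops=1 perimeter=8.900

Straddling triangles (8 of 12):
  (v1,v3,v0) [++-] → (-0.82, 0.137674, 0.0877)–(-0.82, -1.405, 0.0877)  len=1.5427
  (v4,v1,v0) [-+-] → (-0.0803508, -1.405, 0.0877)–(-0.82, -1.405, 0.0877)  len=0.7396
  (v0,v3,v2) [-+-] → (-0.82, 0.137674, 0.0877)–(-0.82, 1.405, 0.0877)  len=1.2673
  (v5,v1,v4) [++-] → (-0.0803508, -1.405, 0.0877)–(0.82, -1.405, 0.0877)  len=0.9004
  (v3,v7,v2) [++-] → (0.0803508, 1.405, 0.0877)–(-0.82, 1.405, 0.0877)  len=0.9004
  (v2,v7,v6) [-+-] → (0.0803508, 1.405, 0.0877)–(0.82, 1.405, 0.0877)  len=0.7396
  (v6,v5,v4) [-+-] → (0.82, -0.137674, 0.0877)–(0.82, -1.405, 0.0877)  len=1.2673
  (v7,v5,v6) [++-] → (0.82, -0.137674, 0.0877)–(0.82, 1.405, 0.0877)  len=1.5427

Chained into 1 loop(s):
  loop 1: 8 segments, perimeter = 8.9000
Total perimeter = 8.900


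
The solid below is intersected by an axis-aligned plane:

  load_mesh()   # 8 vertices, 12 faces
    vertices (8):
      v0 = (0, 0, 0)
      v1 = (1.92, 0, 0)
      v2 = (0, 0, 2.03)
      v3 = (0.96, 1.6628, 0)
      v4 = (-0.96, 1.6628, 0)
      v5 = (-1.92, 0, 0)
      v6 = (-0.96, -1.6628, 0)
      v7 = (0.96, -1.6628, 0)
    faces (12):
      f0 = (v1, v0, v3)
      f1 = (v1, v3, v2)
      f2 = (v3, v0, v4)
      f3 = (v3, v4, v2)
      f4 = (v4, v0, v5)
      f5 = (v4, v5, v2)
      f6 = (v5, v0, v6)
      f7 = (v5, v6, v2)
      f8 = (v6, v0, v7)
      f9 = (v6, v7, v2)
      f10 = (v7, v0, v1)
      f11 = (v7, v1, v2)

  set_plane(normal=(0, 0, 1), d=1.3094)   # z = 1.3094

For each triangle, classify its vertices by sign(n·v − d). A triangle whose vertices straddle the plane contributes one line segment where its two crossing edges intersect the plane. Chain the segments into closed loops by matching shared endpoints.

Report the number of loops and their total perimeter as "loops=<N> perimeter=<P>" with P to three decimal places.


loops=1 perimeter=4.089

Straddling triangles (6 of 12):
  (v1,v3,v2) [--+] → (0.340776, 0.590253, 1.3094)–(0.681553, 0, 1.3094)  len=0.6816
  (v3,v4,v2) [--+] → (-0.340776, 0.590253, 1.3094)–(0.340776, 0.590253, 1.3094)  len=0.6816
  (v4,v5,v2) [--+] → (-0.681553, 0, 1.3094)–(-0.340776, 0.590253, 1.3094)  len=0.6816
  (v5,v6,v2) [--+] → (-0.340776, -0.590253, 1.3094)–(-0.681553, 0, 1.3094)  len=0.6816
  (v6,v7,v2) [--+] → (0.340776, -0.590253, 1.3094)–(-0.340776, -0.590253, 1.3094)  len=0.6816
  (v7,v1,v2) [--+] → (0.681553, 0, 1.3094)–(0.340776, -0.590253, 1.3094)  len=0.6816

Chained into 1 loop(s):
  loop 1: 6 segments, perimeter = 4.0894
Total perimeter = 4.089


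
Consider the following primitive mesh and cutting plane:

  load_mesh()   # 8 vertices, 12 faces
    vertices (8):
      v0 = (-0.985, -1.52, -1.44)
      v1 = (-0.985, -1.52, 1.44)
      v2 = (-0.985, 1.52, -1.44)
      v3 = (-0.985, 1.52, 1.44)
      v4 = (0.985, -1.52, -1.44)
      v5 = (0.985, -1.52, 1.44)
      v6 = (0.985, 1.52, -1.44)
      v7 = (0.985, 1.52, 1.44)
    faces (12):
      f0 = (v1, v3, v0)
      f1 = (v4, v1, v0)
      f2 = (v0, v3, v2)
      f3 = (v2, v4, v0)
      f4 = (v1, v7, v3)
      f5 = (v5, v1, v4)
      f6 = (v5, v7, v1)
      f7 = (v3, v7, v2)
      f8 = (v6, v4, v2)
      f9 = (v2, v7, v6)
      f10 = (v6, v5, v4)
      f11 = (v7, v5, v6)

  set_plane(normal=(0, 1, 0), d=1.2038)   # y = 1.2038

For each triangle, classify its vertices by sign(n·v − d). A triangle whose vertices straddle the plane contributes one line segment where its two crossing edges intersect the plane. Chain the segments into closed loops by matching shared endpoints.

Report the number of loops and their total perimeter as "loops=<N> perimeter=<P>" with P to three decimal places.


loops=1 perimeter=9.700

Straddling triangles (8 of 12):
  (v1,v3,v0) [-+-] → (-0.985, 1.2038, 1.44)–(-0.985, 1.2038, 1.14044)  len=0.2996
  (v0,v3,v2) [-++] → (-0.985, 1.2038, 1.14044)–(-0.985, 1.2038, -1.44)  len=2.5804
  (v2,v4,v0) [+--] → (-0.780094, 1.2038, -1.44)–(-0.985, 1.2038, -1.44)  len=0.2049
  (v1,v7,v3) [-++] → (0.780094, 1.2038, 1.44)–(-0.985, 1.2038, 1.44)  len=1.7651
  (v5,v7,v1) [-+-] → (0.985, 1.2038, 1.44)–(0.780094, 1.2038, 1.44)  len=0.2049
  (v6,v4,v2) [+-+] → (0.985, 1.2038, -1.44)–(-0.780094, 1.2038, -1.44)  len=1.7651
  (v6,v5,v4) [+--] → (0.985, 1.2038, -1.14044)–(0.985, 1.2038, -1.44)  len=0.2996
  (v7,v5,v6) [+-+] → (0.985, 1.2038, 1.44)–(0.985, 1.2038, -1.14044)  len=2.5804

Chained into 1 loop(s):
  loop 1: 8 segments, perimeter = 9.7000
Total perimeter = 9.700


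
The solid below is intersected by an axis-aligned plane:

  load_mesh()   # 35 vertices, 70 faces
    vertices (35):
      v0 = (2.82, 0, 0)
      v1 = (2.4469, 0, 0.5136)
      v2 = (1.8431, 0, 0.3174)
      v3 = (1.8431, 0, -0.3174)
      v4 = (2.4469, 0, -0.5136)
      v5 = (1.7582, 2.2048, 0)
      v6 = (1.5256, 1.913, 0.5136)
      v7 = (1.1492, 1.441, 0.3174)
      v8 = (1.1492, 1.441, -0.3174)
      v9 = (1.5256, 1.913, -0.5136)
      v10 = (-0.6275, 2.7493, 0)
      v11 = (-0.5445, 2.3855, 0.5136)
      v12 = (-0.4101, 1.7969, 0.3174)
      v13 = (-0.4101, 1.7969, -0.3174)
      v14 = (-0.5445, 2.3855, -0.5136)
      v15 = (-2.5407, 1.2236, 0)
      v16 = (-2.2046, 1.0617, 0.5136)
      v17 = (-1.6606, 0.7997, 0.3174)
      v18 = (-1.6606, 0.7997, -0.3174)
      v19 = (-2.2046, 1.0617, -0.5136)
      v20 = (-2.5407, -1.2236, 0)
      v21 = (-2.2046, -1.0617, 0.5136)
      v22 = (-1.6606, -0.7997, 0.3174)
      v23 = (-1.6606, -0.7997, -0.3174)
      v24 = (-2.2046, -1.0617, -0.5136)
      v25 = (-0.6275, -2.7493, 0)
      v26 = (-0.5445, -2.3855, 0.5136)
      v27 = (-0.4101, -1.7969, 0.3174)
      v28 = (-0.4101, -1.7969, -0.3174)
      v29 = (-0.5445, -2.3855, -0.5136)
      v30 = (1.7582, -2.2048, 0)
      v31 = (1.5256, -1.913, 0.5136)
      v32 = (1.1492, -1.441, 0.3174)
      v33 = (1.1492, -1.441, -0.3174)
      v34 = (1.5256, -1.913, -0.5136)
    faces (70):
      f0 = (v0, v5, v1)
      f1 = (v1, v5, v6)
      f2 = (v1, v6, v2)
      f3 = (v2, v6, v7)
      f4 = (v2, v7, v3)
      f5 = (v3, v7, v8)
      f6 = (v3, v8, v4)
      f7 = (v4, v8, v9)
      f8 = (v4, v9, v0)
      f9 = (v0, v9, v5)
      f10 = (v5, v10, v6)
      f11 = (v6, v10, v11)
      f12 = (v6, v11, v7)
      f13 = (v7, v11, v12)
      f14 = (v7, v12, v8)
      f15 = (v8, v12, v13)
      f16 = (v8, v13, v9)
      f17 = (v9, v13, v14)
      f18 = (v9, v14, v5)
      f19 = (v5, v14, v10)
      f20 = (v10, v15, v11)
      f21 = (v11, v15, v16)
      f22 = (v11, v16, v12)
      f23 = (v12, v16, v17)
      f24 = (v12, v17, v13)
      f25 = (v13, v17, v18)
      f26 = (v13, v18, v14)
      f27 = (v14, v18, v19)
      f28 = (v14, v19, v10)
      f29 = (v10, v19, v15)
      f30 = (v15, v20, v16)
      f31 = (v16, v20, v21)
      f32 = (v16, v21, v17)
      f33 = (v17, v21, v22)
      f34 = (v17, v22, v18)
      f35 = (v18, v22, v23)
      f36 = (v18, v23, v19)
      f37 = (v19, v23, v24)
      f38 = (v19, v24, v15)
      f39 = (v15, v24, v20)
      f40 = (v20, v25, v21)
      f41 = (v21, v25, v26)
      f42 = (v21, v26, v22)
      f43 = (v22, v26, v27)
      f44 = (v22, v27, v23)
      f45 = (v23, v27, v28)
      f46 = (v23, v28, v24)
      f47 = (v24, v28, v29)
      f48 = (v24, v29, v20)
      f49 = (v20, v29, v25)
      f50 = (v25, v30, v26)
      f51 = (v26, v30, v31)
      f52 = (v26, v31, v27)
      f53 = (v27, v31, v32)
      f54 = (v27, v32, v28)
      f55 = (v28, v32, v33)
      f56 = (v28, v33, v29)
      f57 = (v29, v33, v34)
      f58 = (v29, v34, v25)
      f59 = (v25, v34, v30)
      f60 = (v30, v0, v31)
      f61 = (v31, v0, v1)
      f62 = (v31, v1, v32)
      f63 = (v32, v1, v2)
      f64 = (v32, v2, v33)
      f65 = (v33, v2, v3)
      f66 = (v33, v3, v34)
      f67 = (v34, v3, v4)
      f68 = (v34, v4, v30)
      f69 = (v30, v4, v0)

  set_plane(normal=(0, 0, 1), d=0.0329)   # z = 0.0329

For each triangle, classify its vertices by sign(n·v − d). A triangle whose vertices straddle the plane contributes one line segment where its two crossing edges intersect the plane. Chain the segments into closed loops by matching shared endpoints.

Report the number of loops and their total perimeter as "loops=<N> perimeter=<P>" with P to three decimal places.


Straddling triangles (28 of 70):
  (v0,v5,v1) [--+] → (1.80232, 2.06357, 0.0329)–(2.7961, 0, 0.0329)  len=2.2904
  (v1,v5,v6) [+-+] → (1.80232, 2.06357, 0.0329)–(1.7433, 2.18611, 0.0329)  len=0.1360
  (v2,v7,v3) [++-] → (1.46019, 0.795183, 0.0329)–(1.8431, 0, 0.0329)  len=0.8826
  (v3,v7,v8) [-+-] → (1.46019, 0.795183, 0.0329)–(1.1492, 1.441, 0.0329)  len=0.7168
  (v5,v10,v6) [--+] → (-0.489578, 2.69573, 0.0329)–(1.7433, 2.18611, 0.0329)  len=2.2903
  (v6,v10,v11) [+-+] → (-0.489578, 2.69573, 0.0329)–(-0.622183, 2.726, 0.0329)  len=0.1360
  (v7,v12,v8) [++-] → (0.288736, 1.6374, 0.0329)–(1.1492, 1.441, 0.0329)  len=0.8826
  (v8,v12,v13) [-+-] → (0.288736, 1.6374, 0.0329)–(-0.4101, 1.7969, 0.0329)  len=0.7168
  (v10,v15,v11) [--+] → (-2.41283, 1.29803, 0.0329)–(-0.622183, 2.726, 0.0329)  len=2.2903
  (v11,v15,v16) [+-+] → (-2.41283, 1.29803, 0.0329)–(-2.51917, 1.21323, 0.0329)  len=0.1360
  (v12,v17,v13) [++-] → (-1.10016, 1.24662, 0.0329)–(-0.4101, 1.7969, 0.0329)  len=0.8826
  (v13,v17,v18) [-+-] → (-1.10016, 1.24662, 0.0329)–(-1.6606, 0.7997, 0.0329)  len=0.7168
  (v15,v20,v16) [--+] → (-2.51917, -1.07721, 0.0329)–(-2.51917, 1.21323, 0.0329)  len=2.2904
  (v16,v20,v21) [+-+] → (-2.51917, -1.07721, 0.0329)–(-2.51917, -1.21323, 0.0329)  len=0.1360
  (v17,v22,v18) [++-] → (-1.6606, -0.0828927, 0.0329)–(-1.6606, 0.7997, 0.0329)  len=0.8826
  (v18,v22,v23) [-+-] → (-1.6606, -0.0828927, 0.0329)–(-1.6606, -0.7997, 0.0329)  len=0.7168
  (v20,v25,v21) [--+] → (-0.728525, -2.6412, 0.0329)–(-2.51917, -1.21323, 0.0329)  len=2.2903
  (v21,v25,v26) [+-+] → (-0.728525, -2.6412, 0.0329)–(-0.622183, -2.726, 0.0329)  len=0.1360
  (v22,v27,v23) [++-] → (-0.97054, -1.34998, 0.0329)–(-1.6606, -0.7997, 0.0329)  len=0.8826
  (v23,v27,v28) [-+-] → (-0.97054, -1.34998, 0.0329)–(-0.4101, -1.7969, 0.0329)  len=0.7168
  (v25,v30,v26) [--+] → (1.61069, -2.21638, 0.0329)–(-0.622183, -2.726, 0.0329)  len=2.2903
  (v26,v30,v31) [+-+] → (1.61069, -2.21638, 0.0329)–(1.7433, -2.18611, 0.0329)  len=0.1360
  (v27,v32,v28) [++-] → (0.450364, -1.6005, 0.0329)–(-0.4101, -1.7969, 0.0329)  len=0.8826
  (v28,v32,v33) [-+-] → (0.450364, -1.6005, 0.0329)–(1.1492, -1.441, 0.0329)  len=0.7168
  (v30,v0,v31) [--+] → (2.73708, -0.122542, 0.0329)–(1.7433, -2.18611, 0.0329)  len=2.2904
  (v31,v0,v1) [+-+] → (2.73708, -0.122542, 0.0329)–(2.7961, 0, 0.0329)  len=0.1360
  (v32,v2,v33) [++-] → (1.53211, -0.645817, 0.0329)–(1.1492, -1.441, 0.0329)  len=0.8826
  (v33,v2,v3) [-+-] → (1.53211, -0.645817, 0.0329)–(1.8431, 0, 0.0329)  len=0.7168

Chained into 2 loop(s):
  loop 1: 14 segments, perimeter = 16.9845
  loop 2: 14 segments, perimeter = 11.1958
Total perimeter = 28.180

loops=2 perimeter=28.180


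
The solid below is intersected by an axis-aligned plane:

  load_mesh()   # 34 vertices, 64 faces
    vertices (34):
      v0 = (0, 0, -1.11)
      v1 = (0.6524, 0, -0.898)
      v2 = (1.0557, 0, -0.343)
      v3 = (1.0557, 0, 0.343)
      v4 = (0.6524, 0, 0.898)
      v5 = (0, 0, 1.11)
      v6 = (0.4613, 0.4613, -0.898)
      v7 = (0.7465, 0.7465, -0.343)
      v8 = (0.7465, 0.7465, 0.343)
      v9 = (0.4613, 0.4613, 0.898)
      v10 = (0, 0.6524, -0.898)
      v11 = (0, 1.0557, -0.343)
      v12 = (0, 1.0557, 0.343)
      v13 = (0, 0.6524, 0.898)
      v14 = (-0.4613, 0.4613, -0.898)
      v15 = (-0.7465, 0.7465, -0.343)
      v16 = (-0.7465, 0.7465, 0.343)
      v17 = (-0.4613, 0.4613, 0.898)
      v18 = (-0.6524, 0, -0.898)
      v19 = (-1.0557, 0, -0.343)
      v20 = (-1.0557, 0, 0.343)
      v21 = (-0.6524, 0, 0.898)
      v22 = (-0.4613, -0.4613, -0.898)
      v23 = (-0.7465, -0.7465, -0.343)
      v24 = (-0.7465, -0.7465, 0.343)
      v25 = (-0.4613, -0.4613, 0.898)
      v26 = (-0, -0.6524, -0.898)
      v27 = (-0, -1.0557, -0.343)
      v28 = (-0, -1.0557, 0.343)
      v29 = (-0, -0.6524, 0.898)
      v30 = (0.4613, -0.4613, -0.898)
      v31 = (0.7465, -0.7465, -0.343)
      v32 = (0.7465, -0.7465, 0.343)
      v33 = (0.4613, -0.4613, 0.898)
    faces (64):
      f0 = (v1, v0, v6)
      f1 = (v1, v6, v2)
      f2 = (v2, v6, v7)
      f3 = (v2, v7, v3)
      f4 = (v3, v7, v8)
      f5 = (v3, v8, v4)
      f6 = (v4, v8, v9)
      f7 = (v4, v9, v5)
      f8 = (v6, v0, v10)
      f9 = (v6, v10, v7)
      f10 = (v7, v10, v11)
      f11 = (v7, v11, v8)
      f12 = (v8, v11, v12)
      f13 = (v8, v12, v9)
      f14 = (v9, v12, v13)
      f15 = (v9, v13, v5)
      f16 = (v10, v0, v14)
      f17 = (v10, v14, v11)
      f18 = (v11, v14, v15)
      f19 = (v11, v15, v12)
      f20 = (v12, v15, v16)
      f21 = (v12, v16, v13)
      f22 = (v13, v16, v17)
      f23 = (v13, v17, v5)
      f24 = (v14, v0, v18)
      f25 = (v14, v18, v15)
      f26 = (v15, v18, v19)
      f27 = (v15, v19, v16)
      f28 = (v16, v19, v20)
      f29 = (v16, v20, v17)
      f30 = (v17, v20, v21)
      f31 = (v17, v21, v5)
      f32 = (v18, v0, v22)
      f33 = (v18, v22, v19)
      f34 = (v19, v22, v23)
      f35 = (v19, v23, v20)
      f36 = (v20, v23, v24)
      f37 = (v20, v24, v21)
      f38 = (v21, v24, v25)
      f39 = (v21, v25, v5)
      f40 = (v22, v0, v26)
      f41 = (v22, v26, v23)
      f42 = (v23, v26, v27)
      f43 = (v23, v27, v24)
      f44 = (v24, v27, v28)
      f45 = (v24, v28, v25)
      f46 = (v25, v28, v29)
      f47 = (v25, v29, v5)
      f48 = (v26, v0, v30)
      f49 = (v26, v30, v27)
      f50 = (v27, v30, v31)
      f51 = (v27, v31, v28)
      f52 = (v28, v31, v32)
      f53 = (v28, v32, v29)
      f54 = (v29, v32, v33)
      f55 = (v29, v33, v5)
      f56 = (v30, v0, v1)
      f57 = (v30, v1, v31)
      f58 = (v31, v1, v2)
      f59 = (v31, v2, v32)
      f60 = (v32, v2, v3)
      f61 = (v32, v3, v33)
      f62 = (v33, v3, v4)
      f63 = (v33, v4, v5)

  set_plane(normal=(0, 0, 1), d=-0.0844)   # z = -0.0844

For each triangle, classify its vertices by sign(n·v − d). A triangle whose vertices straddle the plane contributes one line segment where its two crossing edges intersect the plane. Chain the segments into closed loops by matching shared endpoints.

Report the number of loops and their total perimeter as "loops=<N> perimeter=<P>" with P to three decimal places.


Straddling triangles (16 of 64):
  (v2,v7,v3) [--+] → (0.863058, 0.465093, -0.0844)–(1.0557, 0, -0.0844)  len=0.5034
  (v3,v7,v8) [+-+] → (0.863058, 0.465093, -0.0844)–(0.7465, 0.7465, -0.0844)  len=0.3046
  (v7,v11,v8) [--+] → (0.281407, 0.939142, -0.0844)–(0.7465, 0.7465, -0.0844)  len=0.5034
  (v8,v11,v12) [+-+] → (0.281407, 0.939142, -0.0844)–(0, 1.0557, -0.0844)  len=0.3046
  (v11,v15,v12) [--+] → (-0.465093, 0.863058, -0.0844)–(0, 1.0557, -0.0844)  len=0.5034
  (v12,v15,v16) [+-+] → (-0.465093, 0.863058, -0.0844)–(-0.7465, 0.7465, -0.0844)  len=0.3046
  (v15,v19,v16) [--+] → (-0.939142, 0.281407, -0.0844)–(-0.7465, 0.7465, -0.0844)  len=0.5034
  (v16,v19,v20) [+-+] → (-0.939142, 0.281407, -0.0844)–(-1.0557, 0, -0.0844)  len=0.3046
  (v19,v23,v20) [--+] → (-0.863058, -0.465093, -0.0844)–(-1.0557, 0, -0.0844)  len=0.5034
  (v20,v23,v24) [+-+] → (-0.863058, -0.465093, -0.0844)–(-0.7465, -0.7465, -0.0844)  len=0.3046
  (v23,v27,v24) [--+] → (-0.281407, -0.939142, -0.0844)–(-0.7465, -0.7465, -0.0844)  len=0.5034
  (v24,v27,v28) [+-+] → (-0.281407, -0.939142, -0.0844)–(0, -1.0557, -0.0844)  len=0.3046
  (v27,v31,v28) [--+] → (0.465093, -0.863058, -0.0844)–(0, -1.0557, -0.0844)  len=0.5034
  (v28,v31,v32) [+-+] → (0.465093, -0.863058, -0.0844)–(0.7465, -0.7465, -0.0844)  len=0.3046
  (v31,v2,v32) [--+] → (0.939142, -0.281407, -0.0844)–(0.7465, -0.7465, -0.0844)  len=0.5034
  (v32,v2,v3) [+-+] → (0.939142, -0.281407, -0.0844)–(1.0557, 0, -0.0844)  len=0.3046

Chained into 1 loop(s):
  loop 1: 16 segments, perimeter = 6.4640
Total perimeter = 6.464

loops=1 perimeter=6.464


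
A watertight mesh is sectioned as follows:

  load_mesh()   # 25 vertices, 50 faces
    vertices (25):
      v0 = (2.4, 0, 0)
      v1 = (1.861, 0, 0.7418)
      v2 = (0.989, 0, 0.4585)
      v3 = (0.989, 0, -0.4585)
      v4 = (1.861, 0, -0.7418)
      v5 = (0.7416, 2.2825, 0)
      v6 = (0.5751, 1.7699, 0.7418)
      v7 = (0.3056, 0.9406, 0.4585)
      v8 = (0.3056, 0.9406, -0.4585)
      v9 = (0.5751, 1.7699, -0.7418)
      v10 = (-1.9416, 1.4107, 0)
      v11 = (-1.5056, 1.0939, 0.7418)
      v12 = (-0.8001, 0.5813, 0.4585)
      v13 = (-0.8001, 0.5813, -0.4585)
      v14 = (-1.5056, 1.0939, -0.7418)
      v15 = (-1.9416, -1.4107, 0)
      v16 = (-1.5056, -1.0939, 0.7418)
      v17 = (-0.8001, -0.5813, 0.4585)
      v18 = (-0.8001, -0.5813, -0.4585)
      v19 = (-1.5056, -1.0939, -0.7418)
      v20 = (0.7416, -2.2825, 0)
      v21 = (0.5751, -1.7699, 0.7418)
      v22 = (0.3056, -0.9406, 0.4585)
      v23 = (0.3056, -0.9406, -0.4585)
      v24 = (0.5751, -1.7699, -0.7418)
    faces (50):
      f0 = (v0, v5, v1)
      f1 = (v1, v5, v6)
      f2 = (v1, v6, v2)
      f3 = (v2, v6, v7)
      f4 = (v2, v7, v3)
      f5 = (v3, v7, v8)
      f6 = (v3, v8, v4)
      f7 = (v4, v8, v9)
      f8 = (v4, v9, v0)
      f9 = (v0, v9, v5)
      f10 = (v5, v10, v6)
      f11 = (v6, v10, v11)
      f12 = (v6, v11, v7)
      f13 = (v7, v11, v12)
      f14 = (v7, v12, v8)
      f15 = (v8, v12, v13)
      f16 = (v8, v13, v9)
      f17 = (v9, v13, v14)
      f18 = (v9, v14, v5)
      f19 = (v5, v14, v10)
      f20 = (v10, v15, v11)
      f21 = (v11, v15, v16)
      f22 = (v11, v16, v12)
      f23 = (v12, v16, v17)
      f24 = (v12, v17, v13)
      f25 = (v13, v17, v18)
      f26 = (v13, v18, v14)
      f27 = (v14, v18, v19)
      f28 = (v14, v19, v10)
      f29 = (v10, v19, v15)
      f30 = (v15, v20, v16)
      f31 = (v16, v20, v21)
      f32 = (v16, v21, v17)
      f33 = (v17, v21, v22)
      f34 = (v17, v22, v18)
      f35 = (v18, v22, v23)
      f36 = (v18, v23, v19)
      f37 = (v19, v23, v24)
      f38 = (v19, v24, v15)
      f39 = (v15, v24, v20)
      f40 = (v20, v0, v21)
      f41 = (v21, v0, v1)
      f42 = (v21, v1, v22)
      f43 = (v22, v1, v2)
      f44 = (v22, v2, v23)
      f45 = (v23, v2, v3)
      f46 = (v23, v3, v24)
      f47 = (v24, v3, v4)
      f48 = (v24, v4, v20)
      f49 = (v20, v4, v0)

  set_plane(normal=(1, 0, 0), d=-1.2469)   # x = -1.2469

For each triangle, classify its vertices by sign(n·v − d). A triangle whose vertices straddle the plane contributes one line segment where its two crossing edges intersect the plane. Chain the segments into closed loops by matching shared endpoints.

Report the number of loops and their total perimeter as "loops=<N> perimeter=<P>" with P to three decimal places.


loops=1 perimeter=8.277

Straddling triangles (18 of 50):
  (v5,v10,v6) [+-+] → (-1.2469, 1.63642, 0)–(-1.2469, 1.50985, 0.204764)  len=0.2407
  (v6,v10,v11) [+--] → (-1.2469, 1.50985, 0.204764)–(-1.2469, 1.17795, 0.7418)  len=0.6313
  (v6,v11,v7) [+-+] → (-1.2469, 1.17795, 0.7418)–(-1.2469, 1.072, 0.701335)  len=0.1134
  (v7,v11,v12) [+-+] → (-1.2469, 1.072, 0.701335)–(-1.2469, 0.905935, 0.637917)  len=0.1778
  (v9,v13,v14) [++-] → (-1.2469, 0.905935, -0.637917)–(-1.2469, 1.17795, -0.7418)  len=0.2912
  (v9,v14,v5) [+-+] → (-1.2469, 1.17795, -0.7418)–(-1.2469, 1.23073, -0.656403)  len=0.1004
  (v5,v14,v10) [+--] → (-1.2469, 1.23073, -0.656403)–(-1.2469, 1.63642, 0)  len=0.7716
  (v11,v16,v12) [--+] → (-1.2469, -0.47962, 0.637917)–(-1.2469, 0.905935, 0.637917)  len=1.3856
  (v12,v16,v17) [+-+] → (-1.2469, -0.47962, 0.637917)–(-1.2469, -0.905935, 0.637917)  len=0.4263
  (v13,v18,v14) [++-] → (-1.2469, 0.47962, -0.637917)–(-1.2469, 0.905935, -0.637917)  len=0.4263
  (v14,v18,v19) [-+-] → (-1.2469, 0.47962, -0.637917)–(-1.2469, -0.905935, -0.637917)  len=1.3856
  (v15,v20,v16) [-+-] → (-1.2469, -1.63642, 0)–(-1.2469, -1.23073, 0.656403)  len=0.7716
  (v16,v20,v21) [-++] → (-1.2469, -1.23073, 0.656403)–(-1.2469, -1.17795, 0.7418)  len=0.1004
  (v16,v21,v17) [-++] → (-1.2469, -1.17795, 0.7418)–(-1.2469, -0.905935, 0.637917)  len=0.2912
  (v18,v23,v19) [++-] → (-1.2469, -1.072, -0.701335)–(-1.2469, -0.905935, -0.637917)  len=0.1778
  (v19,v23,v24) [-++] → (-1.2469, -1.072, -0.701335)–(-1.2469, -1.17795, -0.7418)  len=0.1134
  (v19,v24,v15) [-+-] → (-1.2469, -1.17795, -0.7418)–(-1.2469, -1.50985, -0.204764)  len=0.6313
  (v15,v24,v20) [-++] → (-1.2469, -1.50985, -0.204764)–(-1.2469, -1.63642, 0)  len=0.2407

Chained into 1 loop(s):
  loop 1: 18 segments, perimeter = 8.2766
Total perimeter = 8.277


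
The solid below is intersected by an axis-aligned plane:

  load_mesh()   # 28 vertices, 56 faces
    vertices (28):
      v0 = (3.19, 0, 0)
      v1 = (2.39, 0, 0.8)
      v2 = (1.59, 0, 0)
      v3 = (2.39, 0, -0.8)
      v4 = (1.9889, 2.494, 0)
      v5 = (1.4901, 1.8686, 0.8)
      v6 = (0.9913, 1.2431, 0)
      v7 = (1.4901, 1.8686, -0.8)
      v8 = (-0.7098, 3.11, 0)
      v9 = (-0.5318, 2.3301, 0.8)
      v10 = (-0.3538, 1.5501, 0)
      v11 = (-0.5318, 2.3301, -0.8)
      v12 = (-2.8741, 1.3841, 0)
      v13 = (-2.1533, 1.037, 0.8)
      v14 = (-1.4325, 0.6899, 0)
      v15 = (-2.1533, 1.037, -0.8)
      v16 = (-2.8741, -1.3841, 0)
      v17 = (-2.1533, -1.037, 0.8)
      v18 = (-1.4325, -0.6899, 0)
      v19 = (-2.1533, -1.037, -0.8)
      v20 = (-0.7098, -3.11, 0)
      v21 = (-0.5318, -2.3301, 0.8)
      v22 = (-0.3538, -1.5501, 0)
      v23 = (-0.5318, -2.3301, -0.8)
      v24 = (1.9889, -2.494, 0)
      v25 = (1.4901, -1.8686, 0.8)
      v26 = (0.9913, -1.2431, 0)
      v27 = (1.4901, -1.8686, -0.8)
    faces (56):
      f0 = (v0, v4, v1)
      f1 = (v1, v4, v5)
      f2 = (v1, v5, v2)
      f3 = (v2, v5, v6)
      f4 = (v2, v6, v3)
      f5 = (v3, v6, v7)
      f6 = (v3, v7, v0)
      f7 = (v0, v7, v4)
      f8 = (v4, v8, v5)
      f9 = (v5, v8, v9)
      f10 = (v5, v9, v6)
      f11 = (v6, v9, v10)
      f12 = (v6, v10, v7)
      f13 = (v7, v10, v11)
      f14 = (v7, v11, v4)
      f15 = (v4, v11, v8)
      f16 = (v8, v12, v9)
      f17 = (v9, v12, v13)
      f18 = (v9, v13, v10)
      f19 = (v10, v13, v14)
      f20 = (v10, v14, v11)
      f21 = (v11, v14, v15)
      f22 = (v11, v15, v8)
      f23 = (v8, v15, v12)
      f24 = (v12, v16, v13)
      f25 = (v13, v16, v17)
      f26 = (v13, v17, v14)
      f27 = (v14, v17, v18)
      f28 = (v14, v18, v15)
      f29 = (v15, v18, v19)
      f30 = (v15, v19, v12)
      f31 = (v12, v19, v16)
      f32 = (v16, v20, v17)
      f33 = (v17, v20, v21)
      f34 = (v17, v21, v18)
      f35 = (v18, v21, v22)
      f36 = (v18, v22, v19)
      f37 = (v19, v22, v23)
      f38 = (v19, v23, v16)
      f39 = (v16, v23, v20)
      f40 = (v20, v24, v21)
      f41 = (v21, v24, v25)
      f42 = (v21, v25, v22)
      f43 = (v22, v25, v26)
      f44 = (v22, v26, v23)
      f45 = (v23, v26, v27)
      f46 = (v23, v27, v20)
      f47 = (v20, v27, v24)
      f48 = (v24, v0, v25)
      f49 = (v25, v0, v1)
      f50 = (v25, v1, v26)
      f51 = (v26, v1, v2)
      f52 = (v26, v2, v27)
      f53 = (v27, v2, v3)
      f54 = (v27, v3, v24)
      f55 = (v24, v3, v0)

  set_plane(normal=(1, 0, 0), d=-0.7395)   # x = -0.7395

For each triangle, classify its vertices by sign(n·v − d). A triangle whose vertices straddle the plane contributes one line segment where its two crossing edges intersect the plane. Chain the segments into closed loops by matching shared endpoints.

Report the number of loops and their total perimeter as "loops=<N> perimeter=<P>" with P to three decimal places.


loops=2 perimeter=9.765

Straddling triangles (16 of 56):
  (v8,v12,v9) [+-+] → (-0.7395, 3.08632, 0)–(-0.7395, 2.24621, 0.729061)  len=1.1123
  (v9,v12,v13) [+--] → (-0.7395, 2.24621, 0.729061)–(-0.7395, 2.16447, 0.8)  len=0.1082
  (v9,v13,v10) [+-+] → (-0.7395, 2.16447, 0.8)–(-0.7395, 1.44012, 0.17147)  len=0.9590
  (v10,v13,v14) [+--] → (-0.7395, 1.44012, 0.17147)–(-0.7395, 1.24253, 0)  len=0.2616
  (v10,v14,v11) [+-+] → (-0.7395, 1.24253, 0)–(-0.7395, 1.95187, -0.615521)  len=0.9392
  (v11,v14,v15) [+--] → (-0.7395, 1.95187, -0.615521)–(-0.7395, 2.16447, -0.8)  len=0.2815
  (v11,v15,v8) [+-+] → (-0.7395, 2.16447, -0.8)–(-0.7395, 3.06735, -0.01646)  len=1.1955
  (v8,v15,v12) [+--] → (-0.7395, 3.06735, -0.01646)–(-0.7395, 3.08632, 0)  len=0.0251
  (v16,v20,v17) [-+-] → (-0.7395, -3.08632, 0)–(-0.7395, -3.06735, 0.01646)  len=0.0251
  (v17,v20,v21) [-++] → (-0.7395, -3.06735, 0.01646)–(-0.7395, -2.16447, 0.8)  len=1.1955
  (v17,v21,v18) [-+-] → (-0.7395, -2.16447, 0.8)–(-0.7395, -1.95187, 0.615521)  len=0.2815
  (v18,v21,v22) [-++] → (-0.7395, -1.95187, 0.615521)–(-0.7395, -1.24253, 0)  len=0.9392
  (v18,v22,v19) [-+-] → (-0.7395, -1.24253, 0)–(-0.7395, -1.44012, -0.17147)  len=0.2616
  (v19,v22,v23) [-++] → (-0.7395, -1.44012, -0.17147)–(-0.7395, -2.16447, -0.8)  len=0.9590
  (v19,v23,v16) [-+-] → (-0.7395, -2.16447, -0.8)–(-0.7395, -2.24621, -0.729061)  len=0.1082
  (v16,v23,v20) [-++] → (-0.7395, -2.24621, -0.729061)–(-0.7395, -3.08632, 0)  len=1.1123

Chained into 2 loop(s):
  loop 1: 8 segments, perimeter = 4.8824
  loop 2: 8 segments, perimeter = 4.8824
Total perimeter = 9.765
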